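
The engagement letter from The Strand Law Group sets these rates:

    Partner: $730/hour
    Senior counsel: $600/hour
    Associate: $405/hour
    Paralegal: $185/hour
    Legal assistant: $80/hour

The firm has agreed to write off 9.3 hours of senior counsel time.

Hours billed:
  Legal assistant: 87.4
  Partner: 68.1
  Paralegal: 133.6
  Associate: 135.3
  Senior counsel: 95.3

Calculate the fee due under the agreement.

$187,817.50

Partner: 68.1 × $730 = $49,713.00
Senior counsel: 95.3 × $600 = $57,180.00
Associate: 135.3 × $405 = $54,796.50
Paralegal: 133.6 × $185 = $24,716.00
Legal assistant: 87.4 × $80 = $6,992.00
Subtotal: $193,397.50
Write-off: 9.3 × $600 = $5,580.00
Total: $193,397.50 − $5,580.00 = $187,817.50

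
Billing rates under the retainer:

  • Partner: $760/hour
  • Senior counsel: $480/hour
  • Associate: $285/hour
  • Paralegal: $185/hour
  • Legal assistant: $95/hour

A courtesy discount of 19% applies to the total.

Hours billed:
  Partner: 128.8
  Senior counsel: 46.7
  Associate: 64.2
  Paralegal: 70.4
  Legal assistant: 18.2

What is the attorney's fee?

Partner: 128.8 × $760 = $97,888.00
Senior counsel: 46.7 × $480 = $22,416.00
Associate: 64.2 × $285 = $18,297.00
Paralegal: 70.4 × $185 = $13,024.00
Legal assistant: 18.2 × $95 = $1,729.00
Subtotal: $153,354.00
Less 19% discount: −$29,137.26
Total: $153,354.00 − $29,137.26 = $124,216.74

$124,216.74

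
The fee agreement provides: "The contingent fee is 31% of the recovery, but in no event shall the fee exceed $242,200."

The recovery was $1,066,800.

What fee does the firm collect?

31% of $1,066,800 = $330,708.00
That exceeds the $242,200 cap, so the fee is capped at $242,200.

$242,200.00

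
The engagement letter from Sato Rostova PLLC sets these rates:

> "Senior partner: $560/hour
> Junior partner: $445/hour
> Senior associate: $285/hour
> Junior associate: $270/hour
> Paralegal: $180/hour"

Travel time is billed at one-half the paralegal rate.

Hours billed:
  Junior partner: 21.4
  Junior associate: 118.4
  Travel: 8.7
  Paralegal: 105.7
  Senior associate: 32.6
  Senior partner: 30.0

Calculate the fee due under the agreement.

$87,391.00

Senior partner: 30.0 × $560 = $16,800.00
Junior partner: 21.4 × $445 = $9,523.00
Senior associate: 32.6 × $285 = $9,291.00
Junior associate: 118.4 × $270 = $31,968.00
Paralegal: 105.7 × $180 = $19,026.00
Subtotal: $16,800.00 + $9,523.00 + $9,291.00 + $31,968.00 + $19,026.00 = $86,608.00
Travel: 8.7 × ($180 ÷ 2) = 8.7 × $90.00 = $783.00
Total: $86,608.00 + $783.00 = $87,391.00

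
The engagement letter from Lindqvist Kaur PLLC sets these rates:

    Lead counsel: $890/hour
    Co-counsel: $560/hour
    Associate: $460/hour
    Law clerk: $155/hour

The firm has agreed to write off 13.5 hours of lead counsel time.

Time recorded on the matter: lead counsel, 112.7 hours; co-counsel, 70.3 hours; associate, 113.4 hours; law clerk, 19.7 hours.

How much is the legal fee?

Lead counsel: 112.7 × $890 = $100,303.00
Co-counsel: 70.3 × $560 = $39,368.00
Associate: 113.4 × $460 = $52,164.00
Law clerk: 19.7 × $155 = $3,053.50
Subtotal: $194,888.50
Write-off: 13.5 × $890 = $12,015.00
Total: $194,888.50 − $12,015.00 = $182,873.50

$182,873.50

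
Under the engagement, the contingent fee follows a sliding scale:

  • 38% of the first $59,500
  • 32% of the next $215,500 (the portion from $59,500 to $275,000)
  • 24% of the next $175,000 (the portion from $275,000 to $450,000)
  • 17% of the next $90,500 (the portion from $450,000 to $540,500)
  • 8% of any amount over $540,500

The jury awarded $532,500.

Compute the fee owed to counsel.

$147,595.00

First $59,500 at 38% = $22,610.00
Next $215,500 at 32% = $68,960.00
Next $175,000 at 24% = $42,000.00
Remaining $82,500 at 17% = $14,025.00
Fee: $22,610.00 + $68,960.00 + $42,000.00 + $14,025.00 = $147,595.00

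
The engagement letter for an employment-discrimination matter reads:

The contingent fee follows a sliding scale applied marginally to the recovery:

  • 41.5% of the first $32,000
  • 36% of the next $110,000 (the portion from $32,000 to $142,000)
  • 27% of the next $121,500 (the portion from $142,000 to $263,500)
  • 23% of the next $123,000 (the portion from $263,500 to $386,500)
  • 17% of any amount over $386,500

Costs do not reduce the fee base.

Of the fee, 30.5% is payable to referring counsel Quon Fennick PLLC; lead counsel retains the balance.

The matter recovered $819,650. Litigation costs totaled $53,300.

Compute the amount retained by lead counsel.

Fee base is the gross recovery, $819,650; costs are reimbursed separately.
First $32,000 at 41.5% = $13,280.00
Next $110,000 at 36% = $39,600.00
Next $121,500 at 27% = $32,805.00
Next $123,000 at 23% = $28,290.00
Remaining $433,150 at 17% = $73,635.50
Fee: $13,280.00 + $39,600.00 + $32,805.00 + $28,290.00 + $73,635.50 = $187,610.50
Referral share: 30.5% of $187,610.50 = $57,221.20; lead counsel retains $187,610.50 − $57,221.20 = $130,389.30.

$130,389.30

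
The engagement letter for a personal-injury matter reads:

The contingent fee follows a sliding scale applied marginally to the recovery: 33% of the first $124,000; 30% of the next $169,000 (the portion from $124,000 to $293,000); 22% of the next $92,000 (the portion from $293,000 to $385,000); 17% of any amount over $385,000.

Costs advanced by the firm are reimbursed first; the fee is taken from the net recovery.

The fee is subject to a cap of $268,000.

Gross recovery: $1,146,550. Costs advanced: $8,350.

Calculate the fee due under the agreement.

$239,904.00

Fee base (net of costs): $1,146,550 − $8,350 = $1,138,200
First $124,000 at 33% = $40,920.00
Next $169,000 at 30% = $50,700.00
Next $92,000 at 22% = $20,240.00
Remaining $753,200 at 17% = $128,044.00
Fee: $40,920.00 + $50,700.00 + $20,240.00 + $128,044.00 = $239,904.00
$239,904.00 is under the $268,000 cap.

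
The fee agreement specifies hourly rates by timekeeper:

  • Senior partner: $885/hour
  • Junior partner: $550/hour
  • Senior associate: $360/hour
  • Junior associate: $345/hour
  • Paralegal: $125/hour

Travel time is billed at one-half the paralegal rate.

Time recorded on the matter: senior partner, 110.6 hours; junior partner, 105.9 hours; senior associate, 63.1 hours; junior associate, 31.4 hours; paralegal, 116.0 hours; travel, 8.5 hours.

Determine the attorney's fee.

Senior partner: 110.6 × $885 = $97,881.00
Junior partner: 105.9 × $550 = $58,245.00
Senior associate: 63.1 × $360 = $22,716.00
Junior associate: 31.4 × $345 = $10,833.00
Paralegal: 116.0 × $125 = $14,500.00
Subtotal: $97,881.00 + $58,245.00 + $22,716.00 + $10,833.00 + $14,500.00 = $204,175.00
Travel: 8.5 × ($125 ÷ 2) = 8.5 × $62.50 = $531.25
Total: $204,175.00 + $531.25 = $204,706.25

$204,706.25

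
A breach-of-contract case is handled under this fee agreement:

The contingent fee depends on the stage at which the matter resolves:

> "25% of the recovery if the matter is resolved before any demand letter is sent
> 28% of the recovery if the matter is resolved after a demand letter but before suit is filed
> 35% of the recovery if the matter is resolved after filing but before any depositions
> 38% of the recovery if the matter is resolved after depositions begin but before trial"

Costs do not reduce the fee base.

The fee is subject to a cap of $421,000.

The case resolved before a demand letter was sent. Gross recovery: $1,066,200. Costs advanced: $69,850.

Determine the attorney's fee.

$266,550.00

Fee base is the gross recovery, $1,066,200; costs are reimbursed separately.
The matter resolved before a demand letter was sent, so the 25% rate applies.
$1,066,200 × 25% = $266,550.00
$266,550.00 is under the $421,000 cap.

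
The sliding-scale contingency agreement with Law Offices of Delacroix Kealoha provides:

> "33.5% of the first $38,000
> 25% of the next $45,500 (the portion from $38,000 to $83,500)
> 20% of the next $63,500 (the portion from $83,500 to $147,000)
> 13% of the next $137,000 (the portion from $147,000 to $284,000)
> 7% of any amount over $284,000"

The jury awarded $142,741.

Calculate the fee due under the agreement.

First $38,000 at 33.5% = $12,730.00
Next $45,500 at 25% = $11,375.00
Remaining $59,241 at 20% = $11,848.20
Fee: $12,730.00 + $11,375.00 + $11,848.20 = $35,953.20

$35,953.20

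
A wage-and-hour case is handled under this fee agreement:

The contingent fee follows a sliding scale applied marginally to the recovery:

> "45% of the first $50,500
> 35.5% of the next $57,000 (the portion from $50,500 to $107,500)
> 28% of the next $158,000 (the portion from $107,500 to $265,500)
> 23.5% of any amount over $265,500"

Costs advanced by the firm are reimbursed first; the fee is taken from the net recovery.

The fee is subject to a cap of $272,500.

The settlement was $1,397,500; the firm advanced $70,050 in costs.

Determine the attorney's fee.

$272,500.00

Fee base (net of costs): $1,397,500 − $70,050 = $1,327,450
First $50,500 at 45% = $22,725.00
Next $57,000 at 35.5% = $20,235.00
Next $158,000 at 28% = $44,240.00
Remaining $1,061,950 at 23.5% = $249,558.25
Fee: $22,725.00 + $20,235.00 + $44,240.00 + $249,558.25 = $336,758.25
$336,758.25 exceeds the $272,500 cap, so the fee is capped at $272,500.00.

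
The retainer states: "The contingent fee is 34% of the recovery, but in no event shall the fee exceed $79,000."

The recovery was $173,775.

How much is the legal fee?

$59,083.50

34% of $173,775 = $59,083.50
That is under the $79,000 cap.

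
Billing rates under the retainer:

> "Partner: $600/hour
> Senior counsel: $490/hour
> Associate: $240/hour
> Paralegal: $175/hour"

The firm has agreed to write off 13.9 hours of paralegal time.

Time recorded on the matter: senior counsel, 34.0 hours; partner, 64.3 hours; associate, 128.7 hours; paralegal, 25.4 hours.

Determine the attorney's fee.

$88,140.50

Partner: 64.3 × $600 = $38,580.00
Senior counsel: 34.0 × $490 = $16,660.00
Associate: 128.7 × $240 = $30,888.00
Paralegal: 25.4 × $175 = $4,445.00
Subtotal: $90,573.00
Write-off: 13.9 × $175 = $2,432.50
Total: $90,573.00 − $2,432.50 = $88,140.50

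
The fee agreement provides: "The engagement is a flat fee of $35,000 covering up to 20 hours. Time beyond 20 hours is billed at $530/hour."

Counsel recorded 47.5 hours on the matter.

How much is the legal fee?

Flat fee: $35,000.00
Excess hours: 47.5 − 20 = 27.5
Overrun: 27.5 × $530 = $14,575.00
Total: $35,000.00 + $14,575.00 = $49,575.00

$49,575.00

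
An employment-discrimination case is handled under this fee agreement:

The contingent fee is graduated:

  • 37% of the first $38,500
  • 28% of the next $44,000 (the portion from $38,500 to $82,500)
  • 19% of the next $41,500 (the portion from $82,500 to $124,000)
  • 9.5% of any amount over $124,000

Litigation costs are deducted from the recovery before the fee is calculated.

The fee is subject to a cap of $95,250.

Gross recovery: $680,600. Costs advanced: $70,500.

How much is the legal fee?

Fee base (net of costs): $680,600 − $70,500 = $610,100
First $38,500 at 37% = $14,245.00
Next $44,000 at 28% = $12,320.00
Next $41,500 at 19% = $7,885.00
Remaining $486,100 at 9.5% = $46,179.50
Fee: $14,245.00 + $12,320.00 + $7,885.00 + $46,179.50 = $80,629.50
$80,629.50 is under the $95,250 cap.

$80,629.50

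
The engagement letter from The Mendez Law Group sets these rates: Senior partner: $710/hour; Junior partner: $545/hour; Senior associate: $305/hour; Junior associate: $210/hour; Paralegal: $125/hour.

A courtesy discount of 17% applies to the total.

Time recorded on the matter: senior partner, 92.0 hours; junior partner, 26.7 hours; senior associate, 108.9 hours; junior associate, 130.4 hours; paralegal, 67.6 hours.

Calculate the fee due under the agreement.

Senior partner: 92.0 × $710 = $65,320.00
Junior partner: 26.7 × $545 = $14,551.50
Senior associate: 108.9 × $305 = $33,214.50
Junior associate: 130.4 × $210 = $27,384.00
Paralegal: 67.6 × $125 = $8,450.00
Subtotal: $148,920.00
Less 17% discount: −$25,316.40
Total: $148,920.00 − $25,316.40 = $123,603.60

$123,603.60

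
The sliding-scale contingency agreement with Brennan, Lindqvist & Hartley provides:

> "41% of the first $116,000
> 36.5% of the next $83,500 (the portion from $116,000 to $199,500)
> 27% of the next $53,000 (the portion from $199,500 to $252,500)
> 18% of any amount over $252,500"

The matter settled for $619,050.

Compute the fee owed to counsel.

First $116,000 at 41% = $47,560.00
Next $83,500 at 36.5% = $30,477.50
Next $53,000 at 27% = $14,310.00
Remaining $366,550 at 18% = $65,979.00
Fee: $47,560.00 + $30,477.50 + $14,310.00 + $65,979.00 = $158,326.50

$158,326.50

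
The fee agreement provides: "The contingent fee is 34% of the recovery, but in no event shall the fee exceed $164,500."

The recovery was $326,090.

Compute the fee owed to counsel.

$110,870.60

34% of $326,090 = $110,870.60
That is under the $164,500 cap.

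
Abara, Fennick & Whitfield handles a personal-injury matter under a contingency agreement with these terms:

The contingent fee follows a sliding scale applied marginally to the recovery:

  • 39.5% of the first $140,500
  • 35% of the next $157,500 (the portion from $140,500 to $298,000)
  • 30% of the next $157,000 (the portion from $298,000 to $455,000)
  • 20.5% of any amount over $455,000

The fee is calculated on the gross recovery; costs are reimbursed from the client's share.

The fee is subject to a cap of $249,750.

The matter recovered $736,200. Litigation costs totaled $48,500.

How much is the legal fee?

Fee base is the gross recovery, $736,200; costs are reimbursed separately.
First $140,500 at 39.5% = $55,497.50
Next $157,500 at 35% = $55,125.00
Next $157,000 at 30% = $47,100.00
Remaining $281,200 at 20.5% = $57,646.00
Fee: $55,497.50 + $55,125.00 + $47,100.00 + $57,646.00 = $215,368.50
$215,368.50 is under the $249,750 cap.

$215,368.50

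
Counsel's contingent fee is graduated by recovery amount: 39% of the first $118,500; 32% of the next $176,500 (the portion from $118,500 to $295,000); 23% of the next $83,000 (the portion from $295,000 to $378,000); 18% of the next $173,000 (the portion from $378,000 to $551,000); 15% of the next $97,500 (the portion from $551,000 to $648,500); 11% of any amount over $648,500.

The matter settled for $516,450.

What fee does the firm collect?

$146,706.00

First $118,500 at 39% = $46,215.00
Next $176,500 at 32% = $56,480.00
Next $83,000 at 23% = $19,090.00
Remaining $138,450 at 18% = $24,921.00
Fee: $46,215.00 + $56,480.00 + $19,090.00 + $24,921.00 = $146,706.00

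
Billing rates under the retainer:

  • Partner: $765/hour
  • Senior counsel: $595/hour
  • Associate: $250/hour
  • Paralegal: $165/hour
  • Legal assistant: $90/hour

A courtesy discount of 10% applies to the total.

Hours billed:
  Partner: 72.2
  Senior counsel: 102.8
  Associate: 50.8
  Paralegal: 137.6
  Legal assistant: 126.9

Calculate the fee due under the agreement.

Partner: 72.2 × $765 = $55,233.00
Senior counsel: 102.8 × $595 = $61,166.00
Associate: 50.8 × $250 = $12,700.00
Paralegal: 137.6 × $165 = $22,704.00
Legal assistant: 126.9 × $90 = $11,421.00
Subtotal: $163,224.00
Less 10% discount: −$16,322.40
Total: $163,224.00 − $16,322.40 = $146,901.60

$146,901.60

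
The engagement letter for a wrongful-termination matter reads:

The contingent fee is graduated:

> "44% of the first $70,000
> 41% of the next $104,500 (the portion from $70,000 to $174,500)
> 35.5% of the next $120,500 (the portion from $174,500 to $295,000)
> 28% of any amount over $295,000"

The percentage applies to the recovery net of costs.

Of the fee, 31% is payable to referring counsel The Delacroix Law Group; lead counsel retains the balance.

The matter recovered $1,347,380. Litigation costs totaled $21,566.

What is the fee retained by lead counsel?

$279,484.79

Fee base (net of costs): $1,347,380 − $21,566 = $1,325,814
First $70,000 at 44% = $30,800.00
Next $104,500 at 41% = $42,845.00
Next $120,500 at 35.5% = $42,777.50
Remaining $1,030,814 at 28% = $288,627.92
Fee: $30,800.00 + $42,845.00 + $42,777.50 + $288,627.92 = $405,050.42
Referral share: 31% of $405,050.42 = $125,565.63; lead counsel retains $405,050.42 − $125,565.63 = $279,484.79.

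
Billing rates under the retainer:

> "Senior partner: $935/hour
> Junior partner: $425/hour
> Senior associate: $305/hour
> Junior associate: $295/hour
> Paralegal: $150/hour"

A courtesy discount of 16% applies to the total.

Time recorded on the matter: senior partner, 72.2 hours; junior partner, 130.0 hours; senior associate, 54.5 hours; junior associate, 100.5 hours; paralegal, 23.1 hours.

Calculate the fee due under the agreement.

Senior partner: 72.2 × $935 = $67,507.00
Junior partner: 130.0 × $425 = $55,250.00
Senior associate: 54.5 × $305 = $16,622.50
Junior associate: 100.5 × $295 = $29,647.50
Paralegal: 23.1 × $150 = $3,465.00
Subtotal: $172,492.00
Less 16% discount: −$27,598.72
Total: $172,492.00 − $27,598.72 = $144,893.28

$144,893.28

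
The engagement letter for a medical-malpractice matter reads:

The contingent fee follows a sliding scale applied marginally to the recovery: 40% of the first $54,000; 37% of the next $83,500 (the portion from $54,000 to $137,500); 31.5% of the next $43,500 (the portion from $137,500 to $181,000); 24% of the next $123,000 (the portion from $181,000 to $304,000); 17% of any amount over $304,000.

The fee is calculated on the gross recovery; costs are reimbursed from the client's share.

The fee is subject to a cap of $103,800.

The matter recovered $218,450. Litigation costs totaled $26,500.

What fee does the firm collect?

$75,185.50

Fee base is the gross recovery, $218,450; costs are reimbursed separately.
First $54,000 at 40% = $21,600.00
Next $83,500 at 37% = $30,895.00
Next $43,500 at 31.5% = $13,702.50
Remaining $37,450 at 24% = $8,988.00
Fee: $21,600.00 + $30,895.00 + $13,702.50 + $8,988.00 = $75,185.50
$75,185.50 is under the $103,800 cap.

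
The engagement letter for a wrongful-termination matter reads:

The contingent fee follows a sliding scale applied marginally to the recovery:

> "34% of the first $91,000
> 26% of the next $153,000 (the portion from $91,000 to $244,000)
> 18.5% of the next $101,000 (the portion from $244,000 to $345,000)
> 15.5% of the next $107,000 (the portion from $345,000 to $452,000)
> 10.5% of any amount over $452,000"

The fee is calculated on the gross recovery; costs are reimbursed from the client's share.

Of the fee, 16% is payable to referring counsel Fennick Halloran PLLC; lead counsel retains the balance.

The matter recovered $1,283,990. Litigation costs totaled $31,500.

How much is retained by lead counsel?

Fee base is the gross recovery, $1,283,990; costs are reimbursed separately.
First $91,000 at 34% = $30,940.00
Next $153,000 at 26% = $39,780.00
Next $101,000 at 18.5% = $18,685.00
Next $107,000 at 15.5% = $16,585.00
Remaining $831,990 at 10.5% = $87,358.95
Fee: $30,940.00 + $39,780.00 + $18,685.00 + $16,585.00 + $87,358.95 = $193,348.95
Referral share: 16% of $193,348.95 = $30,935.83; lead counsel retains $193,348.95 − $30,935.83 = $162,413.12.

$162,413.12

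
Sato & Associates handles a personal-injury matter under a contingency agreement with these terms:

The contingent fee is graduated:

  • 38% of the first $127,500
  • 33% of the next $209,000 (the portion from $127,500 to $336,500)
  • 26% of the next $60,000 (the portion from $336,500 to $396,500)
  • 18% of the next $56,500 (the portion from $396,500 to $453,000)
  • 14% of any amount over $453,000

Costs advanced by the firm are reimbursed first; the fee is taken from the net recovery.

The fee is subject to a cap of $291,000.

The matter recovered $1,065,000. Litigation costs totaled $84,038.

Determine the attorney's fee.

Fee base (net of costs): $1,065,000 − $84,038 = $980,962
First $127,500 at 38% = $48,450.00
Next $209,000 at 33% = $68,970.00
Next $60,000 at 26% = $15,600.00
Next $56,500 at 18% = $10,170.00
Remaining $527,962 at 14% = $73,914.68
Fee: $48,450.00 + $68,970.00 + $15,600.00 + $10,170.00 + $73,914.68 = $217,104.68
$217,104.68 is under the $291,000 cap.

$217,104.68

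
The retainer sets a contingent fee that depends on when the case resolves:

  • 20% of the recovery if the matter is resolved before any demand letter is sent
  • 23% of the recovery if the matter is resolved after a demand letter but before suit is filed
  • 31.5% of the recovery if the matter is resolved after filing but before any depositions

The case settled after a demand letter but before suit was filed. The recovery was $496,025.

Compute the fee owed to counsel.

$114,085.75

The matter settled after a demand letter but before suit was filed, so the 23% rate applies.
$496,025 × 23% = $114,085.75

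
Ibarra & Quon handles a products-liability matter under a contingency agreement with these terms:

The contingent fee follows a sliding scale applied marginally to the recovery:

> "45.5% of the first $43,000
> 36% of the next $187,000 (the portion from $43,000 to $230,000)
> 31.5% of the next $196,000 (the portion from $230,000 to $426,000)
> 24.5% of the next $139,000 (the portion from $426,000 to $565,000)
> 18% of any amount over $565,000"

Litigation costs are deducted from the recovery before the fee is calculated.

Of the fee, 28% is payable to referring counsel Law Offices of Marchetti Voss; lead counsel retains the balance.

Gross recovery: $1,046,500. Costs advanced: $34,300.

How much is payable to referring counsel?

$73,689.28

Fee base (net of costs): $1,046,500 − $34,300 = $1,012,200
First $43,000 at 45.5% = $19,565.00
Next $187,000 at 36% = $67,320.00
Next $196,000 at 31.5% = $61,740.00
Next $139,000 at 24.5% = $34,055.00
Remaining $447,200 at 18% = $80,496.00
Fee: $19,565.00 + $67,320.00 + $61,740.00 + $34,055.00 + $80,496.00 = $263,176.00
Referral share: 28% of $263,176.00 = $73,689.28; lead counsel retains $263,176.00 − $73,689.28 = $189,486.72.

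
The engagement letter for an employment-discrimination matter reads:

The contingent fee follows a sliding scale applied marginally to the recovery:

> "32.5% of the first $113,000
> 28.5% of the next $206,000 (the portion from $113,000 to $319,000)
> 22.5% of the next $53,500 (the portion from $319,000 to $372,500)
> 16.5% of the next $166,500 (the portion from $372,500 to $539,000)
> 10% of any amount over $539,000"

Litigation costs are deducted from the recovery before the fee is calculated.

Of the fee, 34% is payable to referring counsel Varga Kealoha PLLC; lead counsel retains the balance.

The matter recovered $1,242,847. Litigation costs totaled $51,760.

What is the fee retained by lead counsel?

Fee base (net of costs): $1,242,847 − $51,760 = $1,191,087
First $113,000 at 32.5% = $36,725.00
Next $206,000 at 28.5% = $58,710.00
Next $53,500 at 22.5% = $12,037.50
Next $166,500 at 16.5% = $27,472.50
Remaining $652,087 at 10% = $65,208.70
Fee: $36,725.00 + $58,710.00 + $12,037.50 + $27,472.50 + $65,208.70 = $200,153.70
Referral share: 34% of $200,153.70 = $68,052.26; lead counsel retains $200,153.70 − $68,052.26 = $132,101.44.

$132,101.44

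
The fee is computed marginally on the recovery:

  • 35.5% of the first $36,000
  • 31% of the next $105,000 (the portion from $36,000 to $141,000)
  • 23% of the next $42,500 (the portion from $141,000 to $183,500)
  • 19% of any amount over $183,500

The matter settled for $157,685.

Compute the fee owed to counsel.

First $36,000 at 35.5% = $12,780.00
Next $105,000 at 31% = $32,550.00
Remaining $16,685 at 23% = $3,837.55
Fee: $12,780.00 + $32,550.00 + $3,837.55 = $49,167.55

$49,167.55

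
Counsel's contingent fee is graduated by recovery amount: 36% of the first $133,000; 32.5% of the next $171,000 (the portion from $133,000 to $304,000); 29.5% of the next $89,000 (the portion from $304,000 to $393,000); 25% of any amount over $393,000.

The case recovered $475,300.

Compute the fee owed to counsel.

$150,285.00

First $133,000 at 36% = $47,880.00
Next $171,000 at 32.5% = $55,575.00
Next $89,000 at 29.5% = $26,255.00
Remaining $82,300 at 25% = $20,575.00
Fee: $47,880.00 + $55,575.00 + $26,255.00 + $20,575.00 = $150,285.00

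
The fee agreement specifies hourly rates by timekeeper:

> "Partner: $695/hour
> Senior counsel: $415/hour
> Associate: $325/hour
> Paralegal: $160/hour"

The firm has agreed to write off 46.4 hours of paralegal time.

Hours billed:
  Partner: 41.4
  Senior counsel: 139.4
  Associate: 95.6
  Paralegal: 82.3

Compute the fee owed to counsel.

$123,438.00

Partner: 41.4 × $695 = $28,773.00
Senior counsel: 139.4 × $415 = $57,851.00
Associate: 95.6 × $325 = $31,070.00
Paralegal: 82.3 × $160 = $13,168.00
Subtotal: $130,862.00
Write-off: 46.4 × $160 = $7,424.00
Total: $130,862.00 − $7,424.00 = $123,438.00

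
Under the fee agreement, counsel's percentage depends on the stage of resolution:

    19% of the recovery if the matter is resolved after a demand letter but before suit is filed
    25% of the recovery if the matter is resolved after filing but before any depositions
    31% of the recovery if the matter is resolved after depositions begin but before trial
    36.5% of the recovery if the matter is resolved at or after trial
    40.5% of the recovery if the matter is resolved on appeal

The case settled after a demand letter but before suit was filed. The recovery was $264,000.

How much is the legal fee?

The matter settled after a demand letter but before suit was filed, so the 19% rate applies.
$264,000 × 19% = $50,160.00

$50,160.00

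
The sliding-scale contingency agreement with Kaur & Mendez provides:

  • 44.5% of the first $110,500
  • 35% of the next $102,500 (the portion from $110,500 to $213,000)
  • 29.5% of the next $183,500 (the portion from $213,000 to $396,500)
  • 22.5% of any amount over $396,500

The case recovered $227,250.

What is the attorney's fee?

$89,251.25

First $110,500 at 44.5% = $49,172.50
Next $102,500 at 35% = $35,875.00
Remaining $14,250 at 29.5% = $4,203.75
Fee: $49,172.50 + $35,875.00 + $4,203.75 = $89,251.25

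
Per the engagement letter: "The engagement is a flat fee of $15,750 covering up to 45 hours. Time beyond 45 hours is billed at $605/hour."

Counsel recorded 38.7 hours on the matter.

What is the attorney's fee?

$15,750.00

38.7 hours is within the 45-hour scope; only the flat fee applies.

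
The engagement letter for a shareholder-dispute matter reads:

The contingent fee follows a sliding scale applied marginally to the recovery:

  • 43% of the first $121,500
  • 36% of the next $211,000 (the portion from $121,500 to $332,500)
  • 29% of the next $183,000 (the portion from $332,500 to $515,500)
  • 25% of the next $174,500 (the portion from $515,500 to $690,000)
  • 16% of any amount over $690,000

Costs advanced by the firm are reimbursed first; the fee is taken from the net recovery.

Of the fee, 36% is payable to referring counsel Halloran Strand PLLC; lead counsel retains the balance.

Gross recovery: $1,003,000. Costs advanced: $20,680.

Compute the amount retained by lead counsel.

$173,869.57

Fee base (net of costs): $1,003,000 − $20,680 = $982,320
First $121,500 at 43% = $52,245.00
Next $211,000 at 36% = $75,960.00
Next $183,000 at 29% = $53,070.00
Next $174,500 at 25% = $43,625.00
Remaining $292,320 at 16% = $46,771.20
Fee: $52,245.00 + $75,960.00 + $53,070.00 + $43,625.00 + $46,771.20 = $271,671.20
Referral share: 36% of $271,671.20 = $97,801.63; lead counsel retains $271,671.20 − $97,801.63 = $173,869.57.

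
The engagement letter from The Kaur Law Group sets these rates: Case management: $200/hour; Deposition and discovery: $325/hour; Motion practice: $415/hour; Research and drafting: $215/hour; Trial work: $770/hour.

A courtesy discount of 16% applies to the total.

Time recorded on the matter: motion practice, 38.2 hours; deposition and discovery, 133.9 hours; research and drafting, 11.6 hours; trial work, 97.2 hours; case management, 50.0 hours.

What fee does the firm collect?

$123,235.14

Case management: 50.0 × $200 = $10,000.00
Deposition and discovery: 133.9 × $325 = $43,517.50
Motion practice: 38.2 × $415 = $15,853.00
Research and drafting: 11.6 × $215 = $2,494.00
Trial work: 97.2 × $770 = $74,844.00
Subtotal: $146,708.50
Less 16% discount: −$23,473.36
Total: $146,708.50 − $23,473.36 = $123,235.14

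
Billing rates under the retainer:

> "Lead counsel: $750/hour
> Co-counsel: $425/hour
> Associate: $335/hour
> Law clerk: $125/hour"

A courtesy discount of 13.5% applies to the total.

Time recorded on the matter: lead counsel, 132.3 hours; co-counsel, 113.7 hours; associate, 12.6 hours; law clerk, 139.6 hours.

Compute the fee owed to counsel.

$146,374.00

Lead counsel: 132.3 × $750 = $99,225.00
Co-counsel: 113.7 × $425 = $48,322.50
Associate: 12.6 × $335 = $4,221.00
Law clerk: 139.6 × $125 = $17,450.00
Subtotal: $169,218.50
Less 13.5% discount: −$22,844.50
Total: $169,218.50 − $22,844.50 = $146,374.00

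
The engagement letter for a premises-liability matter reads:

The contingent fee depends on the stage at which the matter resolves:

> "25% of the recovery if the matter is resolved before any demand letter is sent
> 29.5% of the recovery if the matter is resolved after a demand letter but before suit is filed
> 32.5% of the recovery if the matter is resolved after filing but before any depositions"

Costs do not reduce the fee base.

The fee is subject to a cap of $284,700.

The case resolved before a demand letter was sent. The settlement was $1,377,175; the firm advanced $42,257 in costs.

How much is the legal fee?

Fee base is the gross recovery, $1,377,175; costs are reimbursed separately.
The matter resolved before a demand letter was sent, so the 25% rate applies.
$1,377,175 × 25% = $344,293.75
$344,293.75 exceeds the $284,700 cap, so the fee is capped at $284,700.00.

$284,700.00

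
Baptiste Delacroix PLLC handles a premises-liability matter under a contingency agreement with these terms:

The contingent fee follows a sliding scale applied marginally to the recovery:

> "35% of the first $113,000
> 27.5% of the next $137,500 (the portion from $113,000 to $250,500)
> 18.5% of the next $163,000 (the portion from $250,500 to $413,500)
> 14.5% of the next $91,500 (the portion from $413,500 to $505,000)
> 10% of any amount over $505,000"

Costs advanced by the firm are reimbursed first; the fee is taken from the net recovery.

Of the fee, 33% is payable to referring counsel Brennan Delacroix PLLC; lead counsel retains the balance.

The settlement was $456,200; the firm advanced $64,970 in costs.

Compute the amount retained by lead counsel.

$69,276.36

Fee base (net of costs): $456,200 − $64,970 = $391,230
First $113,000 at 35% = $39,550.00
Next $137,500 at 27.5% = $37,812.50
Remaining $140,730 at 18.5% = $26,035.05
Fee: $39,550.00 + $37,812.50 + $26,035.05 = $103,397.55
Referral share: 33% of $103,397.55 = $34,121.19; lead counsel retains $103,397.55 − $34,121.19 = $69,276.36.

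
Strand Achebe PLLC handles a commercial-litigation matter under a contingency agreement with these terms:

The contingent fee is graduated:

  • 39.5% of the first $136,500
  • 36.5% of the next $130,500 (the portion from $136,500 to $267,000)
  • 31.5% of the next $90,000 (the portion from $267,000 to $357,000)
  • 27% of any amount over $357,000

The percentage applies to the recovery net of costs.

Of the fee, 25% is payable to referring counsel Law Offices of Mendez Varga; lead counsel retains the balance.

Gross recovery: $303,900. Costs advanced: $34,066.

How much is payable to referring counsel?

Fee base (net of costs): $303,900 − $34,066 = $269,834
First $136,500 at 39.5% = $53,917.50
Next $130,500 at 36.5% = $47,632.50
Remaining $2,834 at 31.5% = $892.71
Fee: $53,917.50 + $47,632.50 + $892.71 = $102,442.71
Referral share: 25% of $102,442.71 = $25,610.68; lead counsel retains $102,442.71 − $25,610.68 = $76,832.03.

$25,610.68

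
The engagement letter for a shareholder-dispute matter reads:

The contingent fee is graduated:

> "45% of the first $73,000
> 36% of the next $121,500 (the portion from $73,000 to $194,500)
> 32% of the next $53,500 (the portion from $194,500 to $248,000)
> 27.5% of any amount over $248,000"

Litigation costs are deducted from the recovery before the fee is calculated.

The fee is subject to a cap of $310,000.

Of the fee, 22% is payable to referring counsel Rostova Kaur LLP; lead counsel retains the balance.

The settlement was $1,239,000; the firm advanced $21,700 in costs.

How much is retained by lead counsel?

Fee base (net of costs): $1,239,000 − $21,700 = $1,217,300
First $73,000 at 45% = $32,850.00
Next $121,500 at 36% = $43,740.00
Next $53,500 at 32% = $17,120.00
Remaining $969,300 at 27.5% = $266,557.50
Fee: $32,850.00 + $43,740.00 + $17,120.00 + $266,557.50 = $360,267.50
$360,267.50 exceeds the $310,000 cap, so the fee is capped at $310,000.00.
Referral share: 22% of $310,000.00 = $68,200.00; lead counsel retains $310,000.00 − $68,200.00 = $241,800.00.

$241,800.00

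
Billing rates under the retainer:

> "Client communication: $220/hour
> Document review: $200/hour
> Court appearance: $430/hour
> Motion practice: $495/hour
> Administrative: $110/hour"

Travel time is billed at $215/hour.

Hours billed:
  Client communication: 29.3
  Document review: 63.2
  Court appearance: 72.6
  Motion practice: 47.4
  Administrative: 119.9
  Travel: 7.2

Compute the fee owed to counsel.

Client communication: 29.3 × $220 = $6,446.00
Document review: 63.2 × $200 = $12,640.00
Court appearance: 72.6 × $430 = $31,218.00
Motion practice: 47.4 × $495 = $23,463.00
Administrative: 119.9 × $110 = $13,189.00
Subtotal: $6,446.00 + $12,640.00 + $31,218.00 + $23,463.00 + $13,189.00 = $86,956.00
Travel: 7.2 × $215 = $1,548.00
Total: $86,956.00 + $1,548.00 = $88,504.00

$88,504.00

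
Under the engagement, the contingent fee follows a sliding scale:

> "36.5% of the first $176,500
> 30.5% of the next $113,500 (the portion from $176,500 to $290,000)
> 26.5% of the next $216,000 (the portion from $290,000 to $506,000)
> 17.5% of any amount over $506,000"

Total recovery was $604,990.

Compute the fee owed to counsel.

$173,603.25

First $176,500 at 36.5% = $64,422.50
Next $113,500 at 30.5% = $34,617.50
Next $216,000 at 26.5% = $57,240.00
Remaining $98,990 at 17.5% = $17,323.25
Fee: $64,422.50 + $34,617.50 + $57,240.00 + $17,323.25 = $173,603.25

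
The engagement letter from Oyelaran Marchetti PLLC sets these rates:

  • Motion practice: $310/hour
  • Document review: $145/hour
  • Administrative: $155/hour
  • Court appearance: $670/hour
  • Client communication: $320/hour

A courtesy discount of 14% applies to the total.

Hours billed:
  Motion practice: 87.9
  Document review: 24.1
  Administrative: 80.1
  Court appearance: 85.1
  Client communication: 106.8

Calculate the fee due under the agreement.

Motion practice: 87.9 × $310 = $27,249.00
Document review: 24.1 × $145 = $3,494.50
Administrative: 80.1 × $155 = $12,415.50
Court appearance: 85.1 × $670 = $57,017.00
Client communication: 106.8 × $320 = $34,176.00
Subtotal: $134,352.00
Less 14% discount: −$18,809.28
Total: $134,352.00 − $18,809.28 = $115,542.72

$115,542.72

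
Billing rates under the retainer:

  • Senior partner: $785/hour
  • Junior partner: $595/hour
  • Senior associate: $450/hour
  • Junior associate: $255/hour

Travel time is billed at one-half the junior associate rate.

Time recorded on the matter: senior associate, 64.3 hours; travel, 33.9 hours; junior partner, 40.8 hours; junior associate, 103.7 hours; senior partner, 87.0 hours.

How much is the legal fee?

$152,271.75

Senior partner: 87.0 × $785 = $68,295.00
Junior partner: 40.8 × $595 = $24,276.00
Senior associate: 64.3 × $450 = $28,935.00
Junior associate: 103.7 × $255 = $26,443.50
Subtotal: $68,295.00 + $24,276.00 + $28,935.00 + $26,443.50 = $147,949.50
Travel: 33.9 × ($255 ÷ 2) = 33.9 × $127.50 = $4,322.25
Total: $147,949.50 + $4,322.25 = $152,271.75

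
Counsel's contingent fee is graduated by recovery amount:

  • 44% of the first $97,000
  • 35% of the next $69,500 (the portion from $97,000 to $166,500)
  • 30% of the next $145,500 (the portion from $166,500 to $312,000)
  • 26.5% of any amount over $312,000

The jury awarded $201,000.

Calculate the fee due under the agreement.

$77,355.00

First $97,000 at 44% = $42,680.00
Next $69,500 at 35% = $24,325.00
Remaining $34,500 at 30% = $10,350.00
Fee: $42,680.00 + $24,325.00 + $10,350.00 = $77,355.00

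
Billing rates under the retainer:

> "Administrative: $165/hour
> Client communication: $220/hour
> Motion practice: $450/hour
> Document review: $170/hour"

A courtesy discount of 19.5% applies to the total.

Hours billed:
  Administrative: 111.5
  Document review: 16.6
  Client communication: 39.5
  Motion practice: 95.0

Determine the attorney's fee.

$58,490.90

Administrative: 111.5 × $165 = $18,397.50
Client communication: 39.5 × $220 = $8,690.00
Motion practice: 95.0 × $450 = $42,750.00
Document review: 16.6 × $170 = $2,822.00
Subtotal: $72,659.50
Less 19.5% discount: −$14,168.60
Total: $72,659.50 − $14,168.60 = $58,490.90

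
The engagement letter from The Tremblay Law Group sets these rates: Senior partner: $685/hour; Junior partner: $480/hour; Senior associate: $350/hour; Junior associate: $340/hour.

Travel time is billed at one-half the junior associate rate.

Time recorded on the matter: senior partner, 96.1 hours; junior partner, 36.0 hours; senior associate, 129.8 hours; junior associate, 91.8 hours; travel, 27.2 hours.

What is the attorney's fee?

Senior partner: 96.1 × $685 = $65,828.50
Junior partner: 36.0 × $480 = $17,280.00
Senior associate: 129.8 × $350 = $45,430.00
Junior associate: 91.8 × $340 = $31,212.00
Subtotal: $65,828.50 + $17,280.00 + $45,430.00 + $31,212.00 = $159,750.50
Travel: 27.2 × ($340 ÷ 2) = 27.2 × $170.00 = $4,624.00
Total: $159,750.50 + $4,624.00 = $164,374.50

$164,374.50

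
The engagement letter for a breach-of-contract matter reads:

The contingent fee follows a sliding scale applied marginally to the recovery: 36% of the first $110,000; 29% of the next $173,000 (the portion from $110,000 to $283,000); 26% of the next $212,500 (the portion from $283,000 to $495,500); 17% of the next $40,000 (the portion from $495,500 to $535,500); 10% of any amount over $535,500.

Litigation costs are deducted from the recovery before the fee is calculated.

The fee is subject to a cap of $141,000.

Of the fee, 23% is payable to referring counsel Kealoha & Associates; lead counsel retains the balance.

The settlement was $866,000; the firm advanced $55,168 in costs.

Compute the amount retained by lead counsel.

$108,570.00

Fee base (net of costs): $866,000 − $55,168 = $810,832
First $110,000 at 36% = $39,600.00
Next $173,000 at 29% = $50,170.00
Next $212,500 at 26% = $55,250.00
Next $40,000 at 17% = $6,800.00
Remaining $275,332 at 10% = $27,533.20
Fee: $39,600.00 + $50,170.00 + $55,250.00 + $6,800.00 + $27,533.20 = $179,353.20
$179,353.20 exceeds the $141,000 cap, so the fee is capped at $141,000.00.
Referral share: 23% of $141,000.00 = $32,430.00; lead counsel retains $141,000.00 − $32,430.00 = $108,570.00.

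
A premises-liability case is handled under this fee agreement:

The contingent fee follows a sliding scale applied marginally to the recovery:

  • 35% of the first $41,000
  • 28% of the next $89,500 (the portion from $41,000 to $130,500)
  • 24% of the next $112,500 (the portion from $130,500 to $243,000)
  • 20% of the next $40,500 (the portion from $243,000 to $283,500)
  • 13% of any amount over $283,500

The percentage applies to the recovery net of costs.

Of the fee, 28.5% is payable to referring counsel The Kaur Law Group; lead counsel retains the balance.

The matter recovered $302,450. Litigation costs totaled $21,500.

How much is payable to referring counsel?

$21,090.00

Fee base (net of costs): $302,450 − $21,500 = $280,950
First $41,000 at 35% = $14,350.00
Next $89,500 at 28% = $25,060.00
Next $112,500 at 24% = $27,000.00
Remaining $37,950 at 20% = $7,590.00
Fee: $14,350.00 + $25,060.00 + $27,000.00 + $7,590.00 = $74,000.00
Referral share: 28.5% of $74,000.00 = $21,090.00; lead counsel retains $74,000.00 − $21,090.00 = $52,910.00.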